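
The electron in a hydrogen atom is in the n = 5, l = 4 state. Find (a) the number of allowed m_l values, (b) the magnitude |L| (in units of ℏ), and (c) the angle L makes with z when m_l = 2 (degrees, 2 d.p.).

9 values; |L| = 2√5 ℏ ≈ 4.472ℏ; θ(m_l=2) ≈ 63.43°

There are 2l+1 = 9 values of m_l.
|L| = ℏ√(4·5) = 2√5 ℏ ≈ 4.472ℏ.
For m_l = 2: cos θ = 2/√20, θ ≈ 63.43°.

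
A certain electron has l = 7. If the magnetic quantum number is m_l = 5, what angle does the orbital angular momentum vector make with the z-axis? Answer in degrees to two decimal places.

|L| = √(l(l+1)) ℏ = 2√14 ℏ.
L_z = m_l ℏ = 5ℏ.
cos θ = L_z/|L| = 5/√56, so θ ≈ 48.08°.

θ ≈ 48.08°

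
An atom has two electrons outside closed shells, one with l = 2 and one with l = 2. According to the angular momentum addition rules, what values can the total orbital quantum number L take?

Angular momentum addition gives L = |l₁ − l₂|, …, l₁ + l₂.
So L can be 0, 1, 2, 3, 4.

L = 0, 1, 2, 3, 4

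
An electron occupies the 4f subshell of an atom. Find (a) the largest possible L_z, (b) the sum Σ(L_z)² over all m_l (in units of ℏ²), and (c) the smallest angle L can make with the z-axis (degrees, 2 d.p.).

L_z,max = 3ℏ; Σ(L_z)² = 28 ℏ²; θ_min ≈ 30.00°

For 4f, l = 3.
L_z,max = lℏ = 3ℏ.
Σ m_l² = 28, so Σ(L_z)² = 28 ℏ².
cos θ_min = 3/√12, so θ_min ≈ 30.00°.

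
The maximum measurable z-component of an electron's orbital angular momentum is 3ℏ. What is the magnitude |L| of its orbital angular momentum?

The maximum L_z equals lℏ, giving l = 3.
|L| = √(l(l+1)) ℏ = 2√3 ℏ.

|L| = 2√3 ℏ ≈ 3.464ℏ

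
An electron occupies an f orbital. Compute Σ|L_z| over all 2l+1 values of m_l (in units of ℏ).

Σ|L_z| = 12 ℏ

The letter f corresponds to l = 3.
The allowed m_l values are -3, -2, -1, 0, 1, 2, 3.
Σ|m_l| = l(l+1) = 12.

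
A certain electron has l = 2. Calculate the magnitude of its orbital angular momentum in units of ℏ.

|L| = ℏ√(l(l+1)) = ℏ√(2·3) = √6 ℏ

|L| = √6 ℏ ≈ 2.449ℏ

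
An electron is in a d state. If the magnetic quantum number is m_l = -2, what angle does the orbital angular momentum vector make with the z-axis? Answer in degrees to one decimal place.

A d state has l = 2.
|L|² = l(l+1)ℏ² = 6ℏ², so |L| = √6 ℏ.
L_z = m_l ℏ = −2ℏ.
cos θ = L_z/|L| = -2/√6, so θ ≈ 144.7°.

θ ≈ 144.7°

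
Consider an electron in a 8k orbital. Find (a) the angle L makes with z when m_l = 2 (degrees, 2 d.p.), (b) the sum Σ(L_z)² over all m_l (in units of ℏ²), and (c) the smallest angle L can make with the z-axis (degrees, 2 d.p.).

θ(m_l=2) ≈ 74.50°; Σ(L_z)² = 280 ℏ²; θ_min ≈ 20.70°

8k means n = 8, l = 7.
For m_l = 2: cos θ = 2/√56, θ ≈ 74.50°.
Σ m_l² = 280, so Σ(L_z)² = 280 ℏ².
cos θ_min = 7/√56, so θ_min ≈ 20.70°.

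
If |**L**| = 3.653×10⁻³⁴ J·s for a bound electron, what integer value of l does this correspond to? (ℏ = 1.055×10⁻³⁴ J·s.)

In units of ℏ, |L| ≈ 3.463.
l(l+1) ≈ 3.463² ≈ 11.99, so l = 3.

l = 3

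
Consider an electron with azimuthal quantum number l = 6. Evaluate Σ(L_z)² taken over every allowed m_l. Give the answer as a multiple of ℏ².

Σ(L_z)² = 182 ℏ²

m_l ∈ {-6, -5, -4, -3, -2, -1, 0, 1, 2, 3, 4, 5, 6}.
Summing m² from −6 to 6: Σ m_l² = 182.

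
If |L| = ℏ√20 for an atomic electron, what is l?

l = 4

(|L|/ℏ)² = l(l+1) = 20.
Solving: l = 4.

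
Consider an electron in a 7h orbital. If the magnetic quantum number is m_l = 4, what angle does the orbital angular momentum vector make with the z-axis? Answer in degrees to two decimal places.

θ ≈ 43.09°

For 7h, l = 5.
|L| = √(l(l+1)) ℏ = √30 ℏ.
L_z = m_l ℏ = 4ℏ.
cos θ = L_z/|L| = 4/√30, so θ ≈ 43.09°.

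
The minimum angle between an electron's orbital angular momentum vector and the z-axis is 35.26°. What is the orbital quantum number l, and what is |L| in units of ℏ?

cos²θ_min = l/(l+1) = 0.6667.
Thus l = 0.6667/(1 − 0.6667) ≈ 2.
Then |L| = ℏ√(2·3) = √6 ℏ.

l = 2, |L| = √6 ℏ ≈ 2.449ℏ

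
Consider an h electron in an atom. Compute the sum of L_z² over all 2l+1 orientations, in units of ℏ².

For an h orbital, l = 5.
m_l ∈ {-5, -4, -3, -2, -1, 0, 1, 2, 3, 4, 5}.
Summing m² from −5 to 5: Σ m_l² = 110.

Σ(L_z)² = 110 ℏ²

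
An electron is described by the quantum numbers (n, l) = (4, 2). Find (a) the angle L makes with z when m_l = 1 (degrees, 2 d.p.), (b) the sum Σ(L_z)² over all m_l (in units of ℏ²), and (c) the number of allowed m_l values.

For m_l = 1: cos θ = 1/√6, θ ≈ 65.91°.
Σ m_l² = 10, so Σ(L_z)² = 10 ℏ².
There are 2l+1 = 5 values of m_l.

θ(m_l=1) ≈ 65.91°; Σ(L_z)² = 10 ℏ²; 5 values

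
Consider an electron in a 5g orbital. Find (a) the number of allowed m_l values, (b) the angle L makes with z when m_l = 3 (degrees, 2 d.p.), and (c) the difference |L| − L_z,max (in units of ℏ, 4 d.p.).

For 5g, l = 4.
There are 2l+1 = 9 values of m_l.
For m_l = 3: cos θ = 3/√20, θ ≈ 47.87°.
|L| − L_z,max = (2√5 − 4)ℏ ≈ 0.4721ℏ.

9 values; θ(m_l=3) ≈ 47.87°; |L|−L_z,max ≈ 0.4721ℏ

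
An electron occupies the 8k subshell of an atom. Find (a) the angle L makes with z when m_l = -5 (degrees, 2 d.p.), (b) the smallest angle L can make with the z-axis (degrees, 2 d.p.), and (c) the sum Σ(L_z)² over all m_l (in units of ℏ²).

For 8k, l = 7.
For m_l = -5: cos θ = -5/√56, θ ≈ 131.92°.
cos θ_min = 7/√56, so θ_min ≈ 20.70°.
Σ m_l² = 280, so Σ(L_z)² = 280 ℏ².

θ(m_l=-5) ≈ 131.92°; θ_min ≈ 20.70°; Σ(L_z)² = 280 ℏ²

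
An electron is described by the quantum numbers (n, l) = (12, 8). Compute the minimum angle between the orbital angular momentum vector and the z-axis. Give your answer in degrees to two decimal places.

θ_min ≈ 19.47°

|L| = ℏ√(l(l+1)) = 6√2 ℏ.
The smallest angle corresponds to the largest L_z, i.e. m_l = l = 8, giving L_z = 8ℏ.
cos θ_min = 8/√72, so θ_min ≈ 19.47°.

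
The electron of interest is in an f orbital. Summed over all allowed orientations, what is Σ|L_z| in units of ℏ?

For an f orbital, l = 3.
The allowed m_l values are -3, -2, -1, 0, 1, 2, 3.
Σ|m_l| = 2(1+2+…+3) = 12.

Σ|L_z| = 12 ℏ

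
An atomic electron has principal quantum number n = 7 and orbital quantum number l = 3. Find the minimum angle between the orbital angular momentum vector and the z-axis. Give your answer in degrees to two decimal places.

θ_min ≈ 30.00°

|L| = √(l(l+1)) ℏ = 2√3 ℏ.
The smallest angle corresponds to the largest L_z, i.e. m_l = l = 3, giving L_z = 3ℏ.
cos θ_min = 3/√12, so θ_min ≈ 30.00°.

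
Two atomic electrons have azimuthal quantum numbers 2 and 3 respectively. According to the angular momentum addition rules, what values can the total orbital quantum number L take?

Angular momentum addition gives L = |l₁ − l₂|, …, l₁ + l₂.
Allowed values: L = 1, 2, 3, 4, 5.

L = 1, 2, 3, 4, 5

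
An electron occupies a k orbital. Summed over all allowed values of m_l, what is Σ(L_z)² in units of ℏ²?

Σ(L_z)² = 280 ℏ²

A k state has l = 7.
The allowed m_l values are -7, -6, -5, -4, -3, -2, -1, 0, 1, 2, 3, 4, 5, 6, 7.
Summing m² from −7 to 7: Σ m_l² = 280.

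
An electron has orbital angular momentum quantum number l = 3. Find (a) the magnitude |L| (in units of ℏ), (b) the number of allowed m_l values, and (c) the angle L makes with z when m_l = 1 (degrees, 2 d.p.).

|L| = ℏ√(3·4) = 2√3 ℏ ≈ 3.464ℏ.
There are 2l+1 = 7 values of m_l.
For m_l = 1: cos θ = 1/√12, θ ≈ 73.22°.

|L| = 2√3 ℏ ≈ 3.464ℏ; 7 values; θ(m_l=1) ≈ 73.22°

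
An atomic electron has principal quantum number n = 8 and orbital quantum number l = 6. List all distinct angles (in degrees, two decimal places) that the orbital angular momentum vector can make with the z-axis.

|L| = √(l(l+1)) ℏ = √42 ℏ.
cos θ = m_l/√42 for each m_l ∈ {-6, -5, -4, -3, -2, -1, 0, 1, 2, 3, 4, 5, 6}.

θ ∈ {22.21°, 39.51°, 51.89°, 62.42°, 72.02°, 81.12°, 90.00°, 98.88°, 107.98°, 117.58°, 128.11°, 140.49°, 157.79°}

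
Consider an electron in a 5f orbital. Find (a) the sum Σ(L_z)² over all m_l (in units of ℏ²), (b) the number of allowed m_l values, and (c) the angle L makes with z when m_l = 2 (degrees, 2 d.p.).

Σ(L_z)² = 28 ℏ²; 7 values; θ(m_l=2) ≈ 54.74°

The 5f subshell has l = 3.
Σ m_l² = 28, so Σ(L_z)² = 28 ℏ².
There are 2l+1 = 7 values of m_l.
For m_l = 2: cos θ = 2/√12, θ ≈ 54.74°.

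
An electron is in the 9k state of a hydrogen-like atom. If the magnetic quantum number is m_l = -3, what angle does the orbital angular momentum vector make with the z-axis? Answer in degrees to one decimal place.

θ ≈ 113.6°

9k means n = 9, l = 7.
|L| = √(l(l+1)) ℏ = 2√14 ℏ.
L_z = m_l ℏ = −3ℏ.
cos θ = L_z/|L| = -3/√56, so θ ≈ 113.6°.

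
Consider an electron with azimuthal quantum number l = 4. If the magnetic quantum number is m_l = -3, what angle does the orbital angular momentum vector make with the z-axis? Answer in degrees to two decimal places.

|L|² = l(l+1)ℏ² = 20ℏ², so |L| = 2√5 ℏ.
L_z = m_l ℏ = −3ℏ.
cos θ = L_z/|L| = -3/√20, so θ ≈ 132.13°.

θ ≈ 132.13°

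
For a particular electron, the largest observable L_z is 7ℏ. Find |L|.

|L| = 2√14 ℏ ≈ 7.483ℏ

Since max m_l = l, l = 7.
|L| = ℏ√(l(l+1)) = 2√14 ℏ.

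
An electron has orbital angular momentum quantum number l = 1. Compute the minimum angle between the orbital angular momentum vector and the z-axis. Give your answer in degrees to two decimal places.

|L| = ℏ√(l(l+1)) = √2 ℏ.
The smallest angle corresponds to the largest L_z, i.e. m_l = l = 1, giving L_z = 1ℏ.
cos θ_min = 1/√2, so θ_min ≈ 45.00°.

θ_min ≈ 45.00°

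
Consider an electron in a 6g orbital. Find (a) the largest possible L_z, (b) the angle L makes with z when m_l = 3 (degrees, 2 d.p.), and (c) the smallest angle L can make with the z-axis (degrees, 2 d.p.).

L_z,max = 4ℏ; θ(m_l=3) ≈ 47.87°; θ_min ≈ 26.57°

6g means n = 6, l = 4.
L_z,max = lℏ = 4ℏ.
For m_l = 3: cos θ = 3/√20, θ ≈ 47.87°.
cos θ_min = 4/√20, so θ_min ≈ 26.57°.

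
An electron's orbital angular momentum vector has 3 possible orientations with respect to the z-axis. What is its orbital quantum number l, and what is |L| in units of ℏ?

l = 1, |L| = √2 ℏ ≈ 1.414ℏ

2l + 1 = 3 ⇒ l = 1.
Then |L| = √(l(l+1)) ℏ = √2 ℏ.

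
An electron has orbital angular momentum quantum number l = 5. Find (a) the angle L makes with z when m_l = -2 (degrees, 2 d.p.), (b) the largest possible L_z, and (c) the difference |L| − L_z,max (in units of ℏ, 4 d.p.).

θ(m_l=-2) ≈ 111.42°; L_z,max = 5ℏ; |L|−L_z,max ≈ 0.4772ℏ

For m_l = -2: cos θ = -2/√30, θ ≈ 111.42°.
L_z,max = lℏ = 5ℏ.
|L| − L_z,max = (√30 − 5)ℏ ≈ 0.4772ℏ.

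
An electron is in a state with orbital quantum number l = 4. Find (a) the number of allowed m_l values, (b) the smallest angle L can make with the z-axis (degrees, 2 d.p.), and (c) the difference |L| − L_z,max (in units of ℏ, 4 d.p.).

9 values; θ_min ≈ 26.57°; |L|−L_z,max ≈ 0.4721ℏ

There are 2l+1 = 9 values of m_l.
cos θ_min = 4/√20, so θ_min ≈ 26.57°.
|L| − L_z,max = (2√5 − 4)ℏ ≈ 0.4721ℏ.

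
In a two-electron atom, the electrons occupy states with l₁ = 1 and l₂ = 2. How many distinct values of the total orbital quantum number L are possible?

L runs from |1 − 2| = 1 to 1 + 2 = 3.
Allowed values: L = 1, 2, 3.
That is 3 values.

3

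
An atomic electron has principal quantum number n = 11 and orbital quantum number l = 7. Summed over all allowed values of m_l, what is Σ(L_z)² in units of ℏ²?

m_l ∈ {-7, -6, -5, -4, -3, -2, -1, 0, 1, 2, 3, 4, 5, 6, 7}.
Σ m_l² = 2·(1 + 4 + 9 + 16 + 25 + 36 + 49) = 280.

Σ(L_z)² = 280 ℏ²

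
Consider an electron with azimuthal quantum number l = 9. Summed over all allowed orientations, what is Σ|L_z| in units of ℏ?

m_l runs from −9 to 9, i.e. {-9, -8, -7, -6, -5, -4, -3, -2, -1, 0, 1, 2, 3, 4, 5, 6, 7, 8, 9}.
Σ|m_l| = l(l+1) = 90.

Σ|L_z| = 90 ℏ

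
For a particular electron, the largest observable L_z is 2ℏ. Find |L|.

L_z,max = lℏ, so l = 2.
|L| = ℏ√(l(l+1)) = √6 ℏ.

|L| = √6 ℏ ≈ 2.449ℏ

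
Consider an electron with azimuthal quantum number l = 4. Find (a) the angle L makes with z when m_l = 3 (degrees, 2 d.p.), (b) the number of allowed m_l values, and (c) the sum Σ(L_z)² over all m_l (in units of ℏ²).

θ(m_l=3) ≈ 47.87°; 9 values; Σ(L_z)² = 60 ℏ²

For m_l = 3: cos θ = 3/√20, θ ≈ 47.87°.
There are 2l+1 = 9 values of m_l.
Σ m_l² = 60, so Σ(L_z)² = 60 ℏ².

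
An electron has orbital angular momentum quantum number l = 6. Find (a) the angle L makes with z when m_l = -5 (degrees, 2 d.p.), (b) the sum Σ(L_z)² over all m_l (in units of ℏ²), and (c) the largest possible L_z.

For m_l = -5: cos θ = -5/√42, θ ≈ 140.49°.
Σ m_l² = 182, so Σ(L_z)² = 182 ℏ².
L_z,max = lℏ = 6ℏ.

θ(m_l=-5) ≈ 140.49°; Σ(L_z)² = 182 ℏ²; L_z,max = 6ℏ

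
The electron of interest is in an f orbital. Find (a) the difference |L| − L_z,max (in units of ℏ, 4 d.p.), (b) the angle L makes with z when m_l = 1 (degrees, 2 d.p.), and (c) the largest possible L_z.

|L|−L_z,max ≈ 0.4641ℏ; θ(m_l=1) ≈ 73.22°; L_z,max = 3ℏ

The letter f corresponds to l = 3.
|L| − L_z,max = (2√3 − 3)ℏ ≈ 0.4641ℏ.
For m_l = 1: cos θ = 1/√12, θ ≈ 73.22°.
L_z,max = lℏ = 3ℏ.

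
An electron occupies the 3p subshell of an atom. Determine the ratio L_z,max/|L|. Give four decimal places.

For 3p, l = 1.
|L| = √2 ℏ ≈ 1.4142ℏ, while L_z,max = lℏ = 1ℏ.
L_z,max/|L| = 1/√2 = 0.7071.

L_z,max/|L| = 0.7071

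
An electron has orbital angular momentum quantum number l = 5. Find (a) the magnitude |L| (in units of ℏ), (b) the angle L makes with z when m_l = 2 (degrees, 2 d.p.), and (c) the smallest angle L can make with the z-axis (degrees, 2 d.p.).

|L| = ℏ√(5·6) = √30 ℏ ≈ 5.477ℏ.
For m_l = 2: cos θ = 2/√30, θ ≈ 68.58°.
cos θ_min = 5/√30, so θ_min ≈ 24.09°.

|L| = √30 ℏ ≈ 5.477ℏ; θ(m_l=2) ≈ 68.58°; θ_min ≈ 24.09°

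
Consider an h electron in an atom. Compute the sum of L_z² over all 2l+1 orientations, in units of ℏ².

The letter h corresponds to l = 5.
The allowed m_l values are -5, -4, -3, -2, -1, 0, 1, 2, 3, 4, 5.
Σ m_l² = 2·(1 + 4 + 9 + 16 + 25) = 110.

Σ(L_z)² = 110 ℏ²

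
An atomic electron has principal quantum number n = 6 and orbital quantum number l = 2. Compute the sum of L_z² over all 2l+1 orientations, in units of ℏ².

Σ(L_z)² = 10 ℏ²

m_l runs from −2 to 2, i.e. {-2, -1, 0, 1, 2}.
Σ m_l² = 2·(1 + 4) = 10.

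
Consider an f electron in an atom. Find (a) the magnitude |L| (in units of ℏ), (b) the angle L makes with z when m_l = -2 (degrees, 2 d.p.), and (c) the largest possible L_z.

|L| = 2√3 ℏ ≈ 3.464ℏ; θ(m_l=-2) ≈ 125.26°; L_z,max = 3ℏ

For an f orbital, l = 3.
|L| = ℏ√(3·4) = 2√3 ℏ ≈ 3.464ℏ.
For m_l = -2: cos θ = -2/√12, θ ≈ 125.26°.
L_z,max = lℏ = 3ℏ.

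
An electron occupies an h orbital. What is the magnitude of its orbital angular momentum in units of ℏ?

|L| = √30 ℏ ≈ 5.477ℏ

An h state has l = 5.
|L| = ℏ√(l(l+1)) = ℏ√(5·6) = √30 ℏ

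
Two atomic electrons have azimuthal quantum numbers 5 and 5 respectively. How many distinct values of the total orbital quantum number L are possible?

11

L runs from |5 − 5| = 0 to 5 + 5 = 10.
So L can be 0, 1, 2, 3, 4, 5, 6, 7, 8, 9, 10.
That is 11 values.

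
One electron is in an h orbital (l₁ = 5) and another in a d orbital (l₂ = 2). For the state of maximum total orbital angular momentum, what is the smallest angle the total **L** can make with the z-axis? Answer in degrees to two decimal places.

θ_min ≈ 20.70°

L runs from |5 − 2| = 3 to 5 + 2 = 7.
Allowed values: L = 3, 4, 5, 6, 7.
The maximum is L = 7, with |L_tot| = ℏ√(7·8) = 2√14 ℏ.
The minimum angle with z is arccos(7/√56) ≈ 20.70°.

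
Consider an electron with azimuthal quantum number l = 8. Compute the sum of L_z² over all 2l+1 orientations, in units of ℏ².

m_l ∈ {-8, -7, -6, -5, -4, -3, -2, -1, 0, 1, 2, 3, 4, 5, 6, 7, 8}.
Summing m² from −8 to 8: Σ m_l² = 408.

Σ(L_z)² = 408 ℏ²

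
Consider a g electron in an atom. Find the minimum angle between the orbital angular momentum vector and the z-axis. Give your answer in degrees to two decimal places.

For a g orbital, l = 4.
|L| = √(l(l+1)) ℏ = 2√5 ℏ.
The smallest angle corresponds to the largest L_z, i.e. m_l = l = 4, giving L_z = 4ℏ.
cos θ_min = 4/√20, so θ_min ≈ 26.57°.

θ_min ≈ 26.57°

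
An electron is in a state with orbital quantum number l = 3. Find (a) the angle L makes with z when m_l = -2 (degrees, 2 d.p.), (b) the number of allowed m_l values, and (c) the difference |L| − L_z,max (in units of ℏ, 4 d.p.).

For m_l = -2: cos θ = -2/√12, θ ≈ 125.26°.
There are 2l+1 = 7 values of m_l.
|L| − L_z,max = (2√3 − 3)ℏ ≈ 0.4641ℏ.

θ(m_l=-2) ≈ 125.26°; 7 values; |L|−L_z,max ≈ 0.4641ℏ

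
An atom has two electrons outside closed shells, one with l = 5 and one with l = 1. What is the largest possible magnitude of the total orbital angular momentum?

L runs from |5 − 1| = 4 to 5 + 1 = 6.
Allowed values: L = 4, 5, 6.
The largest magnitude corresponds to L = 6: |L_tot| = ℏ√(6·7) = √42 ℏ.

|L_tot|_max = √42 ℏ ≈ 6.481ℏ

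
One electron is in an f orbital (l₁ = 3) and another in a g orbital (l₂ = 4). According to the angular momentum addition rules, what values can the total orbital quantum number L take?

The total orbital quantum number L ranges from |l₁ − l₂| to l₁ + l₂ in integer steps.
L ∈ {1, 2, 3, 4, 5, 6, 7}.

L = 1, 2, 3, 4, 5, 6, 7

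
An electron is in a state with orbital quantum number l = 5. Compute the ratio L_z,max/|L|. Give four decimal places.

L_z,max/|L| = 0.9129

|L| = √30 ℏ ≈ 5.4772ℏ, while L_z,max = lℏ = 5ℏ.
L_z,max/|L| = 5/√30 = 0.9129.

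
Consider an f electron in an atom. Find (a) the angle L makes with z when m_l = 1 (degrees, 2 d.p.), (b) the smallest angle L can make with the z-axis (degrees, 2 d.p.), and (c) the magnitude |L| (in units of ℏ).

θ(m_l=1) ≈ 73.22°; θ_min ≈ 30.00°; |L| = 2√3 ℏ ≈ 3.464ℏ

An f state has l = 3.
For m_l = 1: cos θ = 1/√12, θ ≈ 73.22°.
cos θ_min = 3/√12, so θ_min ≈ 30.00°.
|L| = ℏ√(3·4) = 2√3 ℏ ≈ 3.464ℏ.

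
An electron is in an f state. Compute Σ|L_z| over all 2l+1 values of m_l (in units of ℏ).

Σ|L_z| = 12 ℏ

The letter f corresponds to l = 3.
The allowed m_l values are -3, -2, -1, 0, 1, 2, 3.
Σ|m_l| = l(l+1) = 12.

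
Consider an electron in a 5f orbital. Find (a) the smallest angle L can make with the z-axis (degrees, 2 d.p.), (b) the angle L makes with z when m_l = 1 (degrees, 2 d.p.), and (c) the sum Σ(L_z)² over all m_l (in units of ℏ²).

θ_min ≈ 30.00°; θ(m_l=1) ≈ 73.22°; Σ(L_z)² = 28 ℏ²

The 5f subshell has l = 3.
cos θ_min = 3/√12, so θ_min ≈ 30.00°.
For m_l = 1: cos θ = 1/√12, θ ≈ 73.22°.
Σ m_l² = 28, so Σ(L_z)² = 28 ℏ².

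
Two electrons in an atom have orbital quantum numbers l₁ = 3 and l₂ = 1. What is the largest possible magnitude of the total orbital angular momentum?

|L_tot|_max = 2√5 ℏ ≈ 4.472ℏ

The total orbital quantum number L ranges from |l₁ − l₂| to l₁ + l₂ in integer steps.
Allowed values: L = 2, 3, 4.
The largest magnitude corresponds to L = 4: |L_tot| = ℏ√(4·5) = 2√5 ℏ.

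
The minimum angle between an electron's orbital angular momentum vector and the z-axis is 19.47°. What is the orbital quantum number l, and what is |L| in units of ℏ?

l = 8, |L| = 6√2 ℏ ≈ 8.485ℏ

cos θ_min = l/√(l(l+1)) = √(l/(l+1)), so l/(l+1) = cos²(19.47°) = 0.8889.
l = cos²θ/sin²θ ≈ 8.
Then |L| = ℏ√(8·9) = 6√2 ℏ.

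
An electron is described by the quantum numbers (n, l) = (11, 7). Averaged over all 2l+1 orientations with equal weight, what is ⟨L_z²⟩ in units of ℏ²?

⟨L_z²⟩ = 18.67 ℏ²

m_l ∈ {-7, -6, -5, -4, -3, -2, -1, 0, 1, 2, 3, 4, 5, 6, 7}.
⟨L_z²⟩ = ℏ²·l(l+1)/3 = 18.67ℏ².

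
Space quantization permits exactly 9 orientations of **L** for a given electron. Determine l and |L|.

2l + 1 = 9 ⇒ l = 4.
|L| = ℏ√(l(l+1)) = ℏ√(4·5) = 2√5 ℏ.

l = 4, |L| = 2√5 ℏ ≈ 4.472ℏ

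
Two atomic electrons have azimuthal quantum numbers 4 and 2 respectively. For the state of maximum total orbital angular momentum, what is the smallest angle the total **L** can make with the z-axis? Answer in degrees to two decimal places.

By the triangle rule, |l₁ − l₂| ≤ L ≤ l₁ + l₂.
L ∈ {2, 3, 4, 5, 6}.
The maximum is L = 6, with |L_tot| = ℏ√(6·7) = √42 ℏ.
The minimum angle with z is arccos(6/√42) ≈ 22.21°.

θ_min ≈ 22.21°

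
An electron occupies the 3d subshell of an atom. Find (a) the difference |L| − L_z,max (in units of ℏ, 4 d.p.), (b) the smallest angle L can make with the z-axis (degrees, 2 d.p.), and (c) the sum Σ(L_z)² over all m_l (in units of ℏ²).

The 3d subshell has l = 2.
|L| − L_z,max = (√6 − 2)ℏ ≈ 0.4495ℏ.
cos θ_min = 2/√6, so θ_min ≈ 35.26°.
Σ m_l² = 10, so Σ(L_z)² = 10 ℏ².

|L|−L_z,max ≈ 0.4495ℏ; θ_min ≈ 35.26°; Σ(L_z)² = 10 ℏ²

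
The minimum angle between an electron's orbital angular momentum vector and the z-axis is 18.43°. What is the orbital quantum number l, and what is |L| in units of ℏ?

At minimum angle, m_l = l, so cos θ = l/√(l(l+1)); cos²θ = l/(l+1) = 0.9001.
Solving: l = 9.
Then |L| = ℏ√(9·10) = 3√10 ℏ.

l = 9, |L| = 3√10 ℏ ≈ 9.487ℏ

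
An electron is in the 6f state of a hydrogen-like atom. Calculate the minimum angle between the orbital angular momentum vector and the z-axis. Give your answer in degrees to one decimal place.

θ_min ≈ 30.0°

6f means n = 6, l = 3.
|L| = √(l(l+1)) ℏ = 2√3 ℏ.
The smallest angle corresponds to the largest L_z, i.e. m_l = l = 3, giving L_z = 3ℏ.
cos θ_min = 3/√12, so θ_min ≈ 30.0°.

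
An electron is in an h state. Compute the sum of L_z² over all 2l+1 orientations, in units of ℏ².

For an h orbital, l = 5.
m_l runs from −5 to 5, i.e. {-5, -4, -3, -2, -1, 0, 1, 2, 3, 4, 5}.
Σ m_l² = l(l+1)(2l+1)/3 = 5·6·11/3 = 110.

Σ(L_z)² = 110 ℏ²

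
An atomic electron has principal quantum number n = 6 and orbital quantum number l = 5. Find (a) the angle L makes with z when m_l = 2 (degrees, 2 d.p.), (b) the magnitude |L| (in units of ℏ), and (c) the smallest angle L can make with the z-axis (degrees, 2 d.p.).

θ(m_l=2) ≈ 68.58°; |L| = √30 ℏ ≈ 5.477ℏ; θ_min ≈ 24.09°

For m_l = 2: cos θ = 2/√30, θ ≈ 68.58°.
|L| = ℏ√(5·6) = √30 ℏ ≈ 5.477ℏ.
cos θ_min = 5/√30, so θ_min ≈ 24.09°.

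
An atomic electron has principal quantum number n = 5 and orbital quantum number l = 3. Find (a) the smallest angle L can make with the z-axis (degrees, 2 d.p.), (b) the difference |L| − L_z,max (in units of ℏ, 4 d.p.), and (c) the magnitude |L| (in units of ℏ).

cos θ_min = 3/√12, so θ_min ≈ 30.00°.
|L| − L_z,max = (2√3 − 3)ℏ ≈ 0.4641ℏ.
|L| = ℏ√(3·4) = 2√3 ℏ ≈ 3.464ℏ.

θ_min ≈ 30.00°; |L|−L_z,max ≈ 0.4641ℏ; |L| = 2√3 ℏ ≈ 3.464ℏ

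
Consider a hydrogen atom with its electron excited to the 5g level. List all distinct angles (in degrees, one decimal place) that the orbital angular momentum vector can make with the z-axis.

The 5g level has l = 4.
|L| = √(l(l+1)) ℏ = 2√5 ℏ.
cos θ = m_l/√20 for each m_l ∈ {-4, -3, -2, -1, 0, 1, 2, 3, 4}.

θ ∈ {26.6°, 47.9°, 63.4°, 77.1°, 90.0°, 102.9°, 116.6°, 132.1°, 153.4°}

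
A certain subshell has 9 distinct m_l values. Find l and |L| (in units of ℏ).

2l + 1 = 9 ⇒ l = 4.
Then |L| = √(l(l+1)) ℏ = 2√5 ℏ.

l = 4, |L| = 2√5 ℏ ≈ 4.472ℏ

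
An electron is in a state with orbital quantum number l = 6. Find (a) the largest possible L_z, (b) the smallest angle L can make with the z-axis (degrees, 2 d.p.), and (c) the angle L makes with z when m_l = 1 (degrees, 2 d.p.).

L_z,max = 6ℏ; θ_min ≈ 22.21°; θ(m_l=1) ≈ 81.12°

L_z,max = lℏ = 6ℏ.
cos θ_min = 6/√42, so θ_min ≈ 22.21°.
For m_l = 1: cos θ = 1/√42, θ ≈ 81.12°.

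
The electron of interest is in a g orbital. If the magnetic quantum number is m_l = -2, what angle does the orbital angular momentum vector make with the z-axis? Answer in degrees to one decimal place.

θ ≈ 116.6°

A g state has l = 4.
|L| = ℏ√(l(l+1)) = 2√5 ℏ.
L_z = m_l ℏ = −2ℏ.
cos θ = L_z/|L| = -2/√20, so θ ≈ 116.6°.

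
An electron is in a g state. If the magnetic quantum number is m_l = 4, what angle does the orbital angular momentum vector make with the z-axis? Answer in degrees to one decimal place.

θ ≈ 26.6°

For a g orbital, l = 4.
|L| = √(l(l+1)) ℏ = 2√5 ℏ.
L_z = m_l ℏ = 4ℏ.
cos θ = L_z/|L| = 4/√20, so θ ≈ 26.6°.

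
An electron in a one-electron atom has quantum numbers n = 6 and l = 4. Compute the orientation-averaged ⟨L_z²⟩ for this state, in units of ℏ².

⟨L_z²⟩ = 6.667 ℏ²

The allowed m_l values are -4, -3, -2, -1, 0, 1, 2, 3, 4.
⟨L_z²⟩ = ℏ²·(Σ m_l²)/(2l+1) = ℏ²·60/9 = 6.667ℏ².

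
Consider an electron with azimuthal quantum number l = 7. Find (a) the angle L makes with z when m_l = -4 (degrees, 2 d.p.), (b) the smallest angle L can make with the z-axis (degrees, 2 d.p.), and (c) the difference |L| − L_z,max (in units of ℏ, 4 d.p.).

For m_l = -4: cos θ = -4/√56, θ ≈ 122.31°.
cos θ_min = 7/√56, so θ_min ≈ 20.70°.
|L| − L_z,max = (2√14 − 7)ℏ ≈ 0.4833ℏ.

θ(m_l=-4) ≈ 122.31°; θ_min ≈ 20.70°; |L|−L_z,max ≈ 0.4833ℏ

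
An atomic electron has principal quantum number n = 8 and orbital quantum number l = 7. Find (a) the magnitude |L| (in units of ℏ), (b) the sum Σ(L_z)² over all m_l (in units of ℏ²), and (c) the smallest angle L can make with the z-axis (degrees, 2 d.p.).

|L| = 2√14 ℏ ≈ 7.483ℏ; Σ(L_z)² = 280 ℏ²; θ_min ≈ 20.70°

|L| = ℏ√(7·8) = 2√14 ℏ ≈ 7.483ℏ.
Σ m_l² = 280, so Σ(L_z)² = 280 ℏ².
cos θ_min = 7/√56, so θ_min ≈ 20.70°.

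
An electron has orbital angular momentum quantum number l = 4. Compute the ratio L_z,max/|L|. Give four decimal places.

L_z,max/|L| = 0.8944

|L| = 2√5 ℏ ≈ 4.4721ℏ, while L_z,max = lℏ = 4ℏ.
L_z,max/|L| = 4/√20 = 0.8944.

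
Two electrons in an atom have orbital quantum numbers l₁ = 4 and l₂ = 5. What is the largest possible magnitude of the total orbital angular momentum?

|L_tot|_max = 3√10 ℏ ≈ 9.487ℏ

By the triangle rule, |l₁ − l₂| ≤ L ≤ l₁ + l₂.
L ∈ {1, 2, 3, 4, 5, 6, 7, 8, 9}.
The largest magnitude corresponds to L = 9: |L_tot| = ℏ√(9·10) = 3√10 ℏ.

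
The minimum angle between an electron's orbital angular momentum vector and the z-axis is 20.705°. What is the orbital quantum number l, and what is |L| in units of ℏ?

l = 7, |L| = 2√14 ℏ ≈ 7.483ℏ

At minimum angle, m_l = l, so cos θ = l/√(l(l+1)); cos²θ = l/(l+1) = 0.8750.
l = cos²θ/sin²θ ≈ 7.
Then |L| = ℏ√(7·8) = 2√14 ℏ.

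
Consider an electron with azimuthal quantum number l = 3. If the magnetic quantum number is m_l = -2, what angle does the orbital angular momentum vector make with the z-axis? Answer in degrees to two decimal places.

θ ≈ 125.26°

|L| = ℏ√(l(l+1)) = 2√3 ℏ.
L_z = m_l ℏ = −2ℏ.
cos θ = L_z/|L| = -2/√12, so θ ≈ 125.26°.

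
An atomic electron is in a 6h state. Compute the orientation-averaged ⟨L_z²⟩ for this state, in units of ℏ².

⟨L_z²⟩ = 10 ℏ²

For 6h, l = 5.
The allowed m_l values are -5, -4, -3, -2, -1, 0, 1, 2, 3, 4, 5.
Average of L_z² over 11 states: 110/11 ℏ² = 10 ℏ².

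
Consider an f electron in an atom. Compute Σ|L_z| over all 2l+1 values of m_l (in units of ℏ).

F corresponds to l = 3.
m_l ∈ {-3, -2, -1, 0, 1, 2, 3}.
Σ|m_l| = 2·3(3+1)/2 = 12.

Σ|L_z| = 12 ℏ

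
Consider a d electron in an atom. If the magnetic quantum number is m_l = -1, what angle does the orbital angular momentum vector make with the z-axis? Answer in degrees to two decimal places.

θ ≈ 114.09°

For a d orbital, l = 2.
|L| = ℏ√(l(l+1)) = √6 ℏ.
L_z = m_l ℏ = −1ℏ.
cos θ = L_z/|L| = -1/√6, so θ ≈ 114.09°.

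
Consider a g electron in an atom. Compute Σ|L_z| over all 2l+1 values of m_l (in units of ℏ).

Σ|L_z| = 20 ℏ

A g state has l = 4.
m_l ∈ {-4, -3, -2, -1, 0, 1, 2, 3, 4}.
Σ|m_l| = 2·4(4+1)/2 = 20.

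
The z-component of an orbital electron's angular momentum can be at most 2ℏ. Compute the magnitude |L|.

L_z,max = lℏ, so l = 2.
|L| = √(l(l+1)) ℏ = √6 ℏ.

|L| = √6 ℏ ≈ 2.449ℏ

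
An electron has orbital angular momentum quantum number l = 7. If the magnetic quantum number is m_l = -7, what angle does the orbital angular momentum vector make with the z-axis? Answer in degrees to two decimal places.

θ ≈ 159.30°

|L| = ℏ√(l(l+1)) = 2√14 ℏ.
L_z = m_l ℏ = −7ℏ.
cos θ = L_z/|L| = -7/√56, so θ ≈ 159.30°.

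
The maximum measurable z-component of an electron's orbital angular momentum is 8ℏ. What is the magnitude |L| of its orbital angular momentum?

Since max m_l = l, l = 8.
|L| = ℏ√(l(l+1)) = 6√2 ℏ.

|L| = 6√2 ℏ ≈ 8.485ℏ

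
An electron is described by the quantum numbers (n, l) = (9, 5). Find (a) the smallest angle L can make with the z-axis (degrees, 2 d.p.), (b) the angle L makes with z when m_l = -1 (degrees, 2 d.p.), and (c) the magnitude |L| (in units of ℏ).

θ_min ≈ 24.09°; θ(m_l=-1) ≈ 100.52°; |L| = √30 ℏ ≈ 5.477ℏ

cos θ_min = 5/√30, so θ_min ≈ 24.09°.
For m_l = -1: cos θ = -1/√30, θ ≈ 100.52°.
|L| = ℏ√(5·6) = √30 ℏ ≈ 5.477ℏ.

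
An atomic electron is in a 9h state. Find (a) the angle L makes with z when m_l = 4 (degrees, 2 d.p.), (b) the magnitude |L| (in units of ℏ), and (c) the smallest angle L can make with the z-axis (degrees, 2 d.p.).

The 9h subshell has l = 5.
For m_l = 4: cos θ = 4/√30, θ ≈ 43.09°.
|L| = ℏ√(5·6) = √30 ℏ ≈ 5.477ℏ.
cos θ_min = 5/√30, so θ_min ≈ 24.09°.

θ(m_l=4) ≈ 43.09°; |L| = √30 ℏ ≈ 5.477ℏ; θ_min ≈ 24.09°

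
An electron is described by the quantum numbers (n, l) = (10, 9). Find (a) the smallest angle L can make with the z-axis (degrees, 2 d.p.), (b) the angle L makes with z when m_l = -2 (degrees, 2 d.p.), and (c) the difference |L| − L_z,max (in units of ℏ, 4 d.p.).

cos θ_min = 9/√90, so θ_min ≈ 18.43°.
For m_l = -2: cos θ = -2/√90, θ ≈ 102.17°.
|L| − L_z,max = (3√10 − 9)ℏ ≈ 0.4868ℏ.

θ_min ≈ 18.43°; θ(m_l=-2) ≈ 102.17°; |L|−L_z,max ≈ 0.4868ℏ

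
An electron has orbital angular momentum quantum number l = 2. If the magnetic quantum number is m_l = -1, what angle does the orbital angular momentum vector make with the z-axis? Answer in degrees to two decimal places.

|L| = √(l(l+1)) ℏ = √6 ℏ.
L_z = m_l ℏ = −1ℏ.
cos θ = L_z/|L| = -1/√6, so θ ≈ 114.09°.

θ ≈ 114.09°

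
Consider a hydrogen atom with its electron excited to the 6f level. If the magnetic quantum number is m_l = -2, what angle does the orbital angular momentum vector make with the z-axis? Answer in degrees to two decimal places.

The 6f level has l = 3.
|L| = ℏ√(l(l+1)) = 2√3 ℏ.
L_z = m_l ℏ = −2ℏ.
cos θ = L_z/|L| = -2/√12, so θ ≈ 125.26°.

θ ≈ 125.26°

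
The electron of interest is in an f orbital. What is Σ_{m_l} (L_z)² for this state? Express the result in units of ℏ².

Σ(L_z)² = 28 ℏ²

An f state has l = 3.
m_l runs from −3 to 3, i.e. {-3, -2, -1, 0, 1, 2, 3}.
Summing m² from −3 to 3: Σ m_l² = 28.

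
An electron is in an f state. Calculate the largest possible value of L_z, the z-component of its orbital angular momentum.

L_z,max = 3ℏ

The letter f corresponds to l = 3.
L_z = m_l ℏ with m_l ∈ {−3, …, 3}; the maximum is m_l = 3.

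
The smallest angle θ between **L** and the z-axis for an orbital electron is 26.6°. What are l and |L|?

l = 4, |L| = 2√5 ℏ ≈ 4.472ℏ

cos²θ_min = l/(l+1) = 0.7995.
Solving: l = 4.
Then |L| = ℏ√(4·5) = 2√5 ℏ.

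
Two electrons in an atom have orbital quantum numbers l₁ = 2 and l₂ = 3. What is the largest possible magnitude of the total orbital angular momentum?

|L_tot|_max = √30 ℏ ≈ 5.477ℏ

Angular momentum addition gives L = |l₁ − l₂|, …, l₁ + l₂.
So L can be 1, 2, 3, 4, 5.
The largest magnitude corresponds to L = 5: |L_tot| = ℏ√(5·6) = √30 ℏ.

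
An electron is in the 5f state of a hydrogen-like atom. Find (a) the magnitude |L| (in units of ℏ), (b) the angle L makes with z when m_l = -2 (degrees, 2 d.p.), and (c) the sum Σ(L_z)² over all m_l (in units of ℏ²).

5f means n = 5, l = 3.
|L| = ℏ√(3·4) = 2√3 ℏ ≈ 3.464ℏ.
For m_l = -2: cos θ = -2/√12, θ ≈ 125.26°.
Σ m_l² = 28, so Σ(L_z)² = 28 ℏ².

|L| = 2√3 ℏ ≈ 3.464ℏ; θ(m_l=-2) ≈ 125.26°; Σ(L_z)² = 28 ℏ²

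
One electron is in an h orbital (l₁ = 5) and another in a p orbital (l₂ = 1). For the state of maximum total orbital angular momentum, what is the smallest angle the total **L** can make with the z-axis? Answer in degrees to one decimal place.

θ_min ≈ 22.2°

Angular momentum addition gives L = |l₁ − l₂|, …, l₁ + l₂.
L ∈ {4, 5, 6}.
The maximum is L = 6, with |L_tot| = ℏ√(6·7) = √42 ℏ.
The minimum angle with z is arccos(6/√42) ≈ 22.2°.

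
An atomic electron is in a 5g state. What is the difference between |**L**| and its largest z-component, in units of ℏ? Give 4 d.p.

|L| − L_z,max ≈ 0.4721ℏ

5g means n = 5, l = 4.
|L| = 2√5 ℏ ≈ 4.4721ℏ, while L_z,max = lℏ = 4ℏ.
The difference is (2√5 − 4)ℏ ≈ 0.4721ℏ.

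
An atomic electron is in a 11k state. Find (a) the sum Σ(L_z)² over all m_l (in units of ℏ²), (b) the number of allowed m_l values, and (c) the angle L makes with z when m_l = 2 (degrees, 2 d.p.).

Σ(L_z)² = 280 ℏ²; 15 values; θ(m_l=2) ≈ 74.50°

11k means n = 11, l = 7.
Σ m_l² = 280, so Σ(L_z)² = 280 ℏ².
There are 2l+1 = 15 values of m_l.
For m_l = 2: cos θ = 2/√56, θ ≈ 74.50°.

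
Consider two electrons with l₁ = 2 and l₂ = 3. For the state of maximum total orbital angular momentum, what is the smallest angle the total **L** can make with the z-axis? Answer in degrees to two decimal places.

θ_min ≈ 24.09°

By the triangle rule, |l₁ − l₂| ≤ L ≤ l₁ + l₂.
Allowed values: L = 1, 2, 3, 4, 5.
The maximum is L = 5, with |L_tot| = ℏ√(5·6) = √30 ℏ.
The minimum angle with z is arccos(5/√30) ≈ 24.09°.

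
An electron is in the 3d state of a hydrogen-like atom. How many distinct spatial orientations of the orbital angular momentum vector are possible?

For 3d, l = 2.
The number of m_l values is 2l + 1 = 2·2 + 1 = 5.

5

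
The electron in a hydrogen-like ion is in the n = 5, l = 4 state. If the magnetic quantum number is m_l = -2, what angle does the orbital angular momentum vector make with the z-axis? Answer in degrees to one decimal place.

|L| = √(l(l+1)) ℏ = 2√5 ℏ.
L_z = m_l ℏ = −2ℏ.
cos θ = L_z/|L| = -2/√20, so θ ≈ 116.6°.

θ ≈ 116.6°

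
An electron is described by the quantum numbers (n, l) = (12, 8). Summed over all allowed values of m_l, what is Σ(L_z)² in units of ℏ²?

Σ(L_z)² = 408 ℏ²

The allowed m_l values are -8, -7, -6, -5, -4, -3, -2, -1, 0, 1, 2, 3, 4, 5, 6, 7, 8.
Σ m_l² = l(l+1)(2l+1)/3 = 8·9·17/3 = 408.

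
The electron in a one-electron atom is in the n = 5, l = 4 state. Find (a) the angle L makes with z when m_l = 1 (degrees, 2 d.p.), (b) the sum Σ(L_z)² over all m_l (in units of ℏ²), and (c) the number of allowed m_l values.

For m_l = 1: cos θ = 1/√20, θ ≈ 77.08°.
Σ m_l² = 60, so Σ(L_z)² = 60 ℏ².
There are 2l+1 = 9 values of m_l.

θ(m_l=1) ≈ 77.08°; Σ(L_z)² = 60 ℏ²; 9 values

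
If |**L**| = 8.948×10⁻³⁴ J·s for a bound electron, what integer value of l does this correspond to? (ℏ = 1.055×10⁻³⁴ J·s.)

Dividing by ℏ: |L|/ℏ ≈ 8.482.
(|L|/ℏ)² = l(l+1) ≈ 71.94 ⇒ l = 8.

l = 8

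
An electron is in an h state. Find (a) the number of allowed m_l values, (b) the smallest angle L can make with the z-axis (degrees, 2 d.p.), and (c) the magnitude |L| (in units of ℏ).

11 values; θ_min ≈ 24.09°; |L| = √30 ℏ ≈ 5.477ℏ

The letter h corresponds to l = 5.
There are 2l+1 = 11 values of m_l.
cos θ_min = 5/√30, so θ_min ≈ 24.09°.
|L| = ℏ√(5·6) = √30 ℏ ≈ 5.477ℏ.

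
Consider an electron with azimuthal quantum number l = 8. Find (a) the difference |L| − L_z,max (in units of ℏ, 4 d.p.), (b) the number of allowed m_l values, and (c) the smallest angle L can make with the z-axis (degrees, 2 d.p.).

|L|−L_z,max ≈ 0.4853ℏ; 17 values; θ_min ≈ 19.47°

|L| − L_z,max = (6√2 − 8)ℏ ≈ 0.4853ℏ.
There are 2l+1 = 17 values of m_l.
cos θ_min = 8/√72, so θ_min ≈ 19.47°.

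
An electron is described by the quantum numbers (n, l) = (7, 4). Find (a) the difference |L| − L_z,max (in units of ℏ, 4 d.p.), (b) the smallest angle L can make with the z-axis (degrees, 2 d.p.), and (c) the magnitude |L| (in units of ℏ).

|L|−L_z,max ≈ 0.4721ℏ; θ_min ≈ 26.57°; |L| = 2√5 ℏ ≈ 4.472ℏ

|L| − L_z,max = (2√5 − 4)ℏ ≈ 0.4721ℏ.
cos θ_min = 4/√20, so θ_min ≈ 26.57°.
|L| = ℏ√(4·5) = 2√5 ℏ ≈ 4.472ℏ.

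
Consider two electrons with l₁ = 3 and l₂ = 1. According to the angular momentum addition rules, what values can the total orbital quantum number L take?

By the triangle rule, |l₁ − l₂| ≤ L ≤ l₁ + l₂.
Allowed values: L = 2, 3, 4.

L = 2, 3, 4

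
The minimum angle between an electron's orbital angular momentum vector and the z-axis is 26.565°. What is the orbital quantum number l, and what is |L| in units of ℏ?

l = 4, |L| = 2√5 ℏ ≈ 4.472ℏ

At minimum angle, m_l = l, so cos θ = l/√(l(l+1)); cos²θ = l/(l+1) = 0.8000.
Solving: l = 4.
Then |L| = ℏ√(4·5) = 2√5 ℏ.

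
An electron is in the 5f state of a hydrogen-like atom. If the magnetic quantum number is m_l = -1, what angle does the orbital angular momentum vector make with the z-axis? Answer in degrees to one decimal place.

θ ≈ 106.8°

For 5f, l = 3.
|L| = √(l(l+1)) ℏ = 2√3 ℏ.
L_z = m_l ℏ = −1ℏ.
cos θ = L_z/|L| = -1/√12, so θ ≈ 106.8°.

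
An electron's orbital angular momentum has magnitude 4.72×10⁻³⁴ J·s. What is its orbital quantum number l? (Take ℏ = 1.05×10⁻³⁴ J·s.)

Dividing by ℏ: |L|/ℏ ≈ 4.495.
Set l(l+1) = 20.21; the integer solution is l = 4.

l = 4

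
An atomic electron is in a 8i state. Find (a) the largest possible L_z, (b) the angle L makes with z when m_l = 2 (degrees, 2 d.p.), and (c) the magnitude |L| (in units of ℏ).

L_z,max = 6ℏ; θ(m_l=2) ≈ 72.02°; |L| = √42 ℏ ≈ 6.481ℏ

For 8i, l = 6.
L_z,max = lℏ = 6ℏ.
For m_l = 2: cos θ = 2/√42, θ ≈ 72.02°.
|L| = ℏ√(6·7) = √42 ℏ ≈ 6.481ℏ.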